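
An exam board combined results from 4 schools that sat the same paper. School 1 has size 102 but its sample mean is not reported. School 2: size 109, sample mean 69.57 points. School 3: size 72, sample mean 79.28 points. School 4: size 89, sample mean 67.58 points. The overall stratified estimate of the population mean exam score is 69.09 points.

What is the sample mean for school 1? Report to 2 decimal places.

N = 102 + 109 + 72 + 89 = 372.
Overall total = μ·N = 69.09·372 = 25701.48.
Subtract the known strata: 109·69.57 + 72·79.28 + 89·67.58 = 19305.91.
Remaining total for school 1: 25701.48 − 19305.91 = 6395.57.
Divide by its size: 6395.57 / 102 = 62.7017... → 62.70.

62.70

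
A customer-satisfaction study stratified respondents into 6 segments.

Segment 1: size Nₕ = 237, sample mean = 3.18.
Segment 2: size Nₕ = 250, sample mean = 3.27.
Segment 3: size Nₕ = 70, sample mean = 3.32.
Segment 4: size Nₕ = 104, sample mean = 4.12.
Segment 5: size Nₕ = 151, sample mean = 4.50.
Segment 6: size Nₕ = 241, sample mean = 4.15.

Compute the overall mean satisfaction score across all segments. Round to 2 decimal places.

3.71

x̄_st = (Σ Nₕx̄ₕ) / (Σ Nₕ) = (237·3.18 + 250·3.27 + 70·3.32 + 104·4.12 + 151·4.50 + 241·4.15) / 1053
= 3911.69 / 1053 = 3.7148... → 3.71.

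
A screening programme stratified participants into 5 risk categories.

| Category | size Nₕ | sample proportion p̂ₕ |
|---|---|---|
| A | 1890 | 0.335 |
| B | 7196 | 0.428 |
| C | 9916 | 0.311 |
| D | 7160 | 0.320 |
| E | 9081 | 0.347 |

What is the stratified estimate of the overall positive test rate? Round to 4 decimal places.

N = 1890 + 7196 + 9916 + 7160 + 9081 = 35243.
Overall proportion = Σ (Nₕ/N)·p̂ₕ.
Σ Nₕp̂ₕ = 633.15 + 3079.888 + 3083.876 + 2291.2 + 3151.107 = 12239.221.
12239.221 / 35243 = 0.347281... → 0.3473.

0.3473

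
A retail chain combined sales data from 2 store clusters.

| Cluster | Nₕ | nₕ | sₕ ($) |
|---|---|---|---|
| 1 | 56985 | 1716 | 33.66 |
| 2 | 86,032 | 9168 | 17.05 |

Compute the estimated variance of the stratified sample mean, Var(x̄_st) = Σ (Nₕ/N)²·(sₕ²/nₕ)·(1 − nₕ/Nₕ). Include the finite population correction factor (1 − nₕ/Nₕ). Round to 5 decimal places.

N = 143017; Wₕ = Nₕ/N.
cluster 1: (56985/143017)²·33.66²/1716·(1 − 1716/56985) = 0.10166648
cluster 2: (86032/143017)²·17.05²/9168·(1 − 9168/86032) = 0.01025137
Sum = 0.11191784 → 0.11192.

0.11192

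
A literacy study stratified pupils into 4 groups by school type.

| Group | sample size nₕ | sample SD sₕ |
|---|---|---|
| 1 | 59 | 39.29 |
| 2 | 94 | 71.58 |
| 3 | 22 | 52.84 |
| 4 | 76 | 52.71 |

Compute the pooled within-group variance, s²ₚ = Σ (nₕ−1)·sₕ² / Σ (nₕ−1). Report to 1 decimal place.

3372.7

Degrees of freedom: 58 + 93 + 21 + 75 = 247.
Σ(nₕ−1)sₕ² = 58·1543.7041 + 93·5123.6964 + 21·2792.0656 + 75·2778.3441 = 833047.7881.
s²ₚ = 833047.7881 / 247 = 3372.663... → 3372.7.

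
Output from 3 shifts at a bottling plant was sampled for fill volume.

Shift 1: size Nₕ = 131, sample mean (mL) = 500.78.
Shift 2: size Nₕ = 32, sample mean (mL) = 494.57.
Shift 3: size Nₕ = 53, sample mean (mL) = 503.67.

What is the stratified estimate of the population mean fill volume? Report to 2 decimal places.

x̄_st = (Σ Nₕx̄ₕ) / (Σ Nₕ) = (131·500.78 + 32·494.57 + 53·503.67) / 216
= 108122.93 / 216 = 500.5691... → 500.57.

500.57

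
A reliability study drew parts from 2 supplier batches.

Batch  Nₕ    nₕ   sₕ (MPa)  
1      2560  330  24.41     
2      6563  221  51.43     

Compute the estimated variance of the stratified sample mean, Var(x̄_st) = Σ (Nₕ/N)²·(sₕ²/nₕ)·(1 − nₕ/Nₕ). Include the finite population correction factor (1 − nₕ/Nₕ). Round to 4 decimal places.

N = 9123; Wₕ = Nₕ/N.
batch 1: (2560/9123)²·24.41²/330·(1 − 330/2560) = 0.1238486
batch 2: (6563/9123)²·51.43²/221·(1 − 221/6563) = 5.9854122
Sum = 6.1092608 → 6.1093.

6.1093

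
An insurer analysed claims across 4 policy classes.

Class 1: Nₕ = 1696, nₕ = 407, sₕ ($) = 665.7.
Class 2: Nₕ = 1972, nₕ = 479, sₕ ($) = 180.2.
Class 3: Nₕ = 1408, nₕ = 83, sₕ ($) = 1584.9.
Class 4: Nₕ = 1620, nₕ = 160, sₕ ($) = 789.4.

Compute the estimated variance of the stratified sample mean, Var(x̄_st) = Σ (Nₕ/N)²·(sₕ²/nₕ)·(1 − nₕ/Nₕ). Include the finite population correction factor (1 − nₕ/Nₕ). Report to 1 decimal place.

N = 6696. Term for each stratum: Wₕ²sₕ²/nₕ·(1−nₕ/Nₕ).
Var(x̄_st) = 53.0897 + 4.4515 + 1259.2538 + 205.4524 = 1522.2475 → 1522.2.

1522.2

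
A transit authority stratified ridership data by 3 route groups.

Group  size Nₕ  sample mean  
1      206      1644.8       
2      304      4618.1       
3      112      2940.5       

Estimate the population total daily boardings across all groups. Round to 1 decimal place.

2072067.2

Population total = Σ Nₕ·x̄ₕ (each stratum's size times its mean).
206·1644.8 + 304·4618.1 + 112·2940.5 = 338828.8 + 1403902.4 + 329336 = 2072067.2.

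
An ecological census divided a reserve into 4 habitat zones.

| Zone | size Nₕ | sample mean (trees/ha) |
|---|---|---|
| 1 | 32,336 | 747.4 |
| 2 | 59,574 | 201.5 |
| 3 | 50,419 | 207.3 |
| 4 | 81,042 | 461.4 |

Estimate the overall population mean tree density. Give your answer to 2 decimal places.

376.13

x̄_st = (Σ Nₕx̄ₕ) / (Σ Nₕ) = (32336·747.4 + 59574·201.5 + 50419·207.3 + 81042·461.4) / 223371
= 84016724.9 / 223371 = 376.1309... → 376.13.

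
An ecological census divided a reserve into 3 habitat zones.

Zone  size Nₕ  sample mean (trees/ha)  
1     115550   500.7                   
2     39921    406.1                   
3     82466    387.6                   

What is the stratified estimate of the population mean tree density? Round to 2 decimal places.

N = 115550 + 39921 + 82466 = 237937.
Weight each subgroup mean by Nₕ/N and sum.
Σ Nₕx̄ₕ = 115550·500.7 + 39921·406.1 + 82466·387.6 = 57855885 + 16211918.1 + 31963821.6 = 106031624.7.
Divide by N: 106031624.7 / 237937 = 445.6290... → 445.63.

445.63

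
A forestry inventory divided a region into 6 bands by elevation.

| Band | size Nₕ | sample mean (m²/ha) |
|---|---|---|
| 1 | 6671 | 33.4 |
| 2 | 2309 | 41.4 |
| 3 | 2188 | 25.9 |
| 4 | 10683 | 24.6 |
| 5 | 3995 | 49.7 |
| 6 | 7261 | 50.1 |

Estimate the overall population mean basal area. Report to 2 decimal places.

x̄_st = (Σ Nₕx̄ₕ) / (Σ Nₕ) = (6671·33.4 + 2309·41.4 + 2188·25.9 + 10683·24.6 + 3995·49.7 + 7261·50.1) / 33107
= 1200202.6 / 33107 = 36.2522... → 36.25.

36.25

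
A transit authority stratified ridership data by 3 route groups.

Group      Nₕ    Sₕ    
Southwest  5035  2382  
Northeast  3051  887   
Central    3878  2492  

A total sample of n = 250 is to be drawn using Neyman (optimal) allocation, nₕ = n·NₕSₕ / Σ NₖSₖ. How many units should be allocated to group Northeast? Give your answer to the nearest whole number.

Southwest: NₕSₕ = 5035·2382 = 11993370
Northeast: NₕSₕ = 3051·887 = 2706237
Central: NₕSₕ = 3878·2492 = 9663976
Σ NₕSₕ = 24363583.
n_Northeast = 250·2706237/24363583 = 27.769... → 28.

28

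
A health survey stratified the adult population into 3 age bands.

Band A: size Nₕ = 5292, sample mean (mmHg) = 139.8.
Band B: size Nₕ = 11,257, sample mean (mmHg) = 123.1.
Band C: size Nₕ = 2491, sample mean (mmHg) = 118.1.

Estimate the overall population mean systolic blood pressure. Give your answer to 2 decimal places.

127.09

N = 19040; weights Wₕ = Nₕ/N = (0.2779, 0.5912, 0.1308).
x̄_st = Σ Wₕ·x̄ₕ = 0.2779·139.8 + 0.5912·123.1 + 0.1308·118.1 ≈ 127.0875...
→ 127.09.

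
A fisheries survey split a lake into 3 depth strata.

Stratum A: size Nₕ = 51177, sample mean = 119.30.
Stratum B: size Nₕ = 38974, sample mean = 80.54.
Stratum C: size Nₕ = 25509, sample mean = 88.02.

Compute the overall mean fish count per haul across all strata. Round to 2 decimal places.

x̄_st = (Σ Nₕx̄ₕ) / (Σ Nₕ) = (51177·119.30 + 38974·80.54 + 25509·88.02) / 115660
= 11489684.24 / 115660 = 99.3402... → 99.34.

99.34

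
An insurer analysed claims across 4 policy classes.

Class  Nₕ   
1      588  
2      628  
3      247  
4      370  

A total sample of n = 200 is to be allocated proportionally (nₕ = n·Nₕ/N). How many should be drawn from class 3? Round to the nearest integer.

27

Share of class 3 = 247/1833 = 0.13475.
Allocate 200 × 0.13475 = 26.950... → 27.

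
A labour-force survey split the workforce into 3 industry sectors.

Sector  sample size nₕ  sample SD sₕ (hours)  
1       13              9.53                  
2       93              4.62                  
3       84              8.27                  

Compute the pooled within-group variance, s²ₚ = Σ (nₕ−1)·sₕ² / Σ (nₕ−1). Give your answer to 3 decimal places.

46.685

1: (13−1)·9.53² = 12·90.8209 = 1089.8508
2: (93−1)·4.62² = 92·21.3444 = 1963.6848
3: (84−1)·8.27² = 83·68.3929 = 5676.6107
Numerator = 8730.1463; denominator = Σ(nₕ−1) = 187.
s²ₚ = 8730.1463/187 = 46.68527... → 46.685.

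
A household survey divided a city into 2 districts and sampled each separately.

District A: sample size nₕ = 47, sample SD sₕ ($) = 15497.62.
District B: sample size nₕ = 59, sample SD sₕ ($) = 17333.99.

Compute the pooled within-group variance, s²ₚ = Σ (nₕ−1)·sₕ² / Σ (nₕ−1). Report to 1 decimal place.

273800043.5

A: (47−1)·15497.62² = 46·240176225.6644 = 11048106380.5624
B: (59−1)·17333.99² = 58·300467209.3201 = 17427098140.5658
Numerator = 28475204521.1282; denominator = Σ(nₕ−1) = 104.
s²ₚ = 28475204521.1282/104 = 273800043.472... → 273800043.5.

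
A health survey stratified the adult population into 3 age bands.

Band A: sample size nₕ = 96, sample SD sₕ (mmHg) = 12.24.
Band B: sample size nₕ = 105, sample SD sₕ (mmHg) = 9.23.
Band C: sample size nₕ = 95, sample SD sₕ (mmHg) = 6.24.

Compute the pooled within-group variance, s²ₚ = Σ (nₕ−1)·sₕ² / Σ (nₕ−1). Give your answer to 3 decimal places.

91.307

Degrees of freedom: 95 + 104 + 94 = 293.
Σ(nₕ−1)sₕ² = 95·149.8176 + 104·85.1929 + 94·38.9376 = 26752.868.
s²ₚ = 26752.868 / 293 = 91.30672... → 91.307.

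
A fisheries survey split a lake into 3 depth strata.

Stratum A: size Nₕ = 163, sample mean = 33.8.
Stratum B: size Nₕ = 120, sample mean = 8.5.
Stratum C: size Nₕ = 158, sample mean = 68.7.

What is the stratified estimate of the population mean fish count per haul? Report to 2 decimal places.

N = 441; weights Wₕ = Nₕ/N = (0.3696, 0.2721, 0.3583).
x̄_st = Σ Wₕ·x̄ₕ = 0.3696·33.8 + 0.2721·8.5 + 0.3583·68.7 ≈ 39.4195...
→ 39.42.

39.42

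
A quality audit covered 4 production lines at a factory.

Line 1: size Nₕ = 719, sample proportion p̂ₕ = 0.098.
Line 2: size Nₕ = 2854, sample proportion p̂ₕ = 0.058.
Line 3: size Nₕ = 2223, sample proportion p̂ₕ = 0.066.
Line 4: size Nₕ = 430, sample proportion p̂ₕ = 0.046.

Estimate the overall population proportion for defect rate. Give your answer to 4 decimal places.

0.0646

N = 719 + 2854 + 2223 + 430 = 6226.
Overall proportion = Σ (Nₕ/N)·p̂ₕ.
Σ Nₕp̂ₕ = 70.462 + 165.532 + 146.718 + 19.78 = 402.492.
402.492 / 6226 = 0.064647... → 0.0646.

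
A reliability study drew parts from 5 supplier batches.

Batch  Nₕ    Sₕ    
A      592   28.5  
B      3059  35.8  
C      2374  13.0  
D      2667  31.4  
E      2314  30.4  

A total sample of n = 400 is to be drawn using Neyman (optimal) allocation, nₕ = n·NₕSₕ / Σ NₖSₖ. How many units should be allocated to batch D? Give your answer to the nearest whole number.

A: NₕSₕ = 592·28.5 = 16872
B: NₕSₕ = 3059·35.8 = 109512.2
C: NₕSₕ = 2374·13.0 = 30862
D: NₕSₕ = 2667·31.4 = 83743.8
E: NₕSₕ = 2314·30.4 = 70345.6
Σ NₕSₕ = 311335.6.
n_D = 400·83743.8/311335.6 = 107.593... → 108.

108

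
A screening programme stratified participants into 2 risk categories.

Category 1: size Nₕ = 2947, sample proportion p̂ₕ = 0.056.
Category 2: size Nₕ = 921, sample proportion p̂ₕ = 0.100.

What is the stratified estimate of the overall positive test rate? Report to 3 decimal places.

N = 2947 + 921 = 3868.
Overall proportion = Σ (Nₕ/N)·p̂ₕ.
Σ Nₕp̂ₕ = 165.032 + 92.1 = 257.132.
257.132 / 3868 = 0.06648... → 0.066.

0.066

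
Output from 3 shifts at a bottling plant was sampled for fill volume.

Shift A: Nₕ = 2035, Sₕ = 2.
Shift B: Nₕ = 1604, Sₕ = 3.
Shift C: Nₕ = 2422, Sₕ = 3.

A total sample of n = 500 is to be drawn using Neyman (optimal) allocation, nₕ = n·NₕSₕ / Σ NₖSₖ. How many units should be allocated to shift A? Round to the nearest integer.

126

Σ NₕSₕ = 2035·2 + 1604·3 + 2422·3 = 16148.
Share for A: 4070/16148 = 0.25204.
n_A = 500 × 0.25204 = 126.022... → 126.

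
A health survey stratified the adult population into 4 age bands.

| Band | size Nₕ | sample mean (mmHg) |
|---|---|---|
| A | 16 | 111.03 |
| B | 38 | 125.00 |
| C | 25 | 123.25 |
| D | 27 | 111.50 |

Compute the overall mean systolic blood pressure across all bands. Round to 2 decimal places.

119.04

x̄_st = (Σ Nₕx̄ₕ) / (Σ Nₕ) = (16·111.03 + 38·125.00 + 25·123.25 + 27·111.50) / 106
= 12618.23 / 106 = 119.0399... → 119.04.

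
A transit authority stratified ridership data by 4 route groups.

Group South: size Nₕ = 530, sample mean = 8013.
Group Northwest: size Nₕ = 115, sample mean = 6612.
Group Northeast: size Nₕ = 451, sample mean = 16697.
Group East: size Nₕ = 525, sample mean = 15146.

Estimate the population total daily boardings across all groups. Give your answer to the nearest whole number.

20489267

South: 530·8013 = 4246890
Northwest: 115·6612 = 760380
Northeast: 451·16697 = 7530347
East: 525·15146 = 7951650
τ̂ = Σ Nₕx̄ₕ = 20489267.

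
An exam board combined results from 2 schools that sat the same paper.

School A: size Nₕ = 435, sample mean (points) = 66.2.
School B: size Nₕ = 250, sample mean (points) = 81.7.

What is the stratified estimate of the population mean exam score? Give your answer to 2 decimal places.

N = 685; weights Wₕ = Nₕ/N = (0.6350, 0.3650).
x̄_st = Σ Wₕ·x̄ₕ = 0.6350·66.2 + 0.3650·81.7 ≈ 71.8569...
→ 71.86.

71.86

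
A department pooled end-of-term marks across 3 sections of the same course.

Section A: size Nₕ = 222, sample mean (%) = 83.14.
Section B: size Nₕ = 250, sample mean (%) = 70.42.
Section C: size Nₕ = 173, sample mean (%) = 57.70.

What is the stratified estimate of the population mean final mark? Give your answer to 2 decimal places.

71.39

N = 645; weights Wₕ = Nₕ/N = (0.3442, 0.3876, 0.2682).
x̄_st = Σ Wₕ·x̄ₕ = 0.3442·83.14 + 0.3876·70.42 + 0.2682·57.70 ≈ 71.3863...
→ 71.39.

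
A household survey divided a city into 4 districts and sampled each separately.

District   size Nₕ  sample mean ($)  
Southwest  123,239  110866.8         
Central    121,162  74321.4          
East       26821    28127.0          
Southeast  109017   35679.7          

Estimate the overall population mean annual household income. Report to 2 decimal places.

71828.85

N = 380239; weights Wₕ = Nₕ/N = (0.3241, 0.3186, 0.0705, 0.2867).
x̄_st = Σ Wₕ·x̄ₕ = 0.3241·110866.8 + 0.3186·74321.4 + 0.0705·28127.0 + 0.2867·35679.7 ≈ 71828.8528...
→ 71828.85.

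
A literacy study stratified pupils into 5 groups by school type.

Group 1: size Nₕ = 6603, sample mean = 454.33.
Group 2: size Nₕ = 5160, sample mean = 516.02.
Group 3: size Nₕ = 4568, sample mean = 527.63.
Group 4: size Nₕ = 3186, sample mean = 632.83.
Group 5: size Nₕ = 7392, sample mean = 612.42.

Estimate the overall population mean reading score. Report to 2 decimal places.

543.16

x̄_st = (Σ Nₕx̄ₕ) / (Σ Nₕ) = (6603·454.33 + 5160·516.02 + 4568·527.63 + 3186·632.83 + 7392·612.42) / 26909
= 14616023.05 / 26909 = 543.1649... → 543.16.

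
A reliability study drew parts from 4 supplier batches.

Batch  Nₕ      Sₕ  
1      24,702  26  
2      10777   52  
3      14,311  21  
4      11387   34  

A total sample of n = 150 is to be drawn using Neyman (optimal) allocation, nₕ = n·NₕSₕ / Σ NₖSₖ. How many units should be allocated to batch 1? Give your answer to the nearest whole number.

51

Σ NₕSₕ = 24702·26 + 10777·52 + 14311·21 + 11387·34 = 1890345.
Share for 1: 642252/1890345 = 0.33975.
n_1 = 150 × 0.33975 = 50.963... → 51.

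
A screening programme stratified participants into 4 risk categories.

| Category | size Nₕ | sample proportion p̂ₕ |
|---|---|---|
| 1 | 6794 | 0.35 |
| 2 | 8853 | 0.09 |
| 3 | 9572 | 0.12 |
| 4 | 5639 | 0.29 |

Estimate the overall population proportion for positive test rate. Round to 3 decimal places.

Wₕ = Nₕ/N with N = 30858: 0.2202, 0.2869, 0.3102, 0.1827.
p̂_st = 0.2202·0.35 + 0.2869·0.09 + 0.3102·0.12 + 0.1827·0.29 ≈ 0.19310... → 0.193.

0.193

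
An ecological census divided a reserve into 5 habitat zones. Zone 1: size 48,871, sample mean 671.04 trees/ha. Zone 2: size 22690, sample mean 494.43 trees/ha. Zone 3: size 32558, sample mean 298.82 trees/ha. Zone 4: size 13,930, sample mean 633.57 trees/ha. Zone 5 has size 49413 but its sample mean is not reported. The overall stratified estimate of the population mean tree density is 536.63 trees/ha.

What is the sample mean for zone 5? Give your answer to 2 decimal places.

552.44

Σ Nₕx̄ₕ = N·μ, so 49413·x̄_5 = 167462·536.63 − (48871·671.04 + 22690·494.43 + 32558·298.82 + 13930·633.57).
= 89865133.06 − 62567624.2 = 27297508.86.
x̄_5 = 27297508.86 / 49413 = 552.4358... → 552.44.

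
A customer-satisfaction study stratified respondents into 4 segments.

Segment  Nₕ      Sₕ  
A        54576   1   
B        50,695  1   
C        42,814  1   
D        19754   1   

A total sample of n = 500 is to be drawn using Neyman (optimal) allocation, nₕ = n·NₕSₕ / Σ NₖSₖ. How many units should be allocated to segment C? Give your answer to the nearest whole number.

128

Σ NₕSₕ = 54576·1 + 50695·1 + 42814·1 + 19754·1 = 167839.
Share for C: 42814/167839 = 0.25509.
n_C = 500 × 0.25509 = 127.545... → 128.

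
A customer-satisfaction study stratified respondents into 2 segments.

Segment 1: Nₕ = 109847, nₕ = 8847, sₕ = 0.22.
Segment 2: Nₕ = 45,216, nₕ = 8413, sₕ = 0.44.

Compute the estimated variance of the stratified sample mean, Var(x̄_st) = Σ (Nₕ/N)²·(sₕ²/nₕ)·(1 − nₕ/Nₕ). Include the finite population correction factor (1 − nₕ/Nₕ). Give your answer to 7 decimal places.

N = 155063; Wₕ = Nₕ/N.
segment 1: (109847/155063)²·0.22²/8847·(1 − 8847/109847) = 0.0000025243
segment 2: (45216/155063)²·0.44²/8413·(1 − 8413/45216) = 0.0000015926
Sum = 0.0000041169 → 0.0000041.

0.0000041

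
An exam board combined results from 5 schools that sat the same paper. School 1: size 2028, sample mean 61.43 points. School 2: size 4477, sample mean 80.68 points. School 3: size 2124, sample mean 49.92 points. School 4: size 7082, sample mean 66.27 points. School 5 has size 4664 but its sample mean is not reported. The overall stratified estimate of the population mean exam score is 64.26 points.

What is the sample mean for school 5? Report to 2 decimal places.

N = 2028 + 4477 + 2124 + 7082 + 4664 = 20375.
Overall total = μ·N = 64.26·20375 = 1309297.5.
Subtract the known strata: 2028·61.43 + 4477·80.68 + 2124·49.92 + 7082·66.27 = 1061138.62.
Remaining total for school 5: 1309297.5 − 1061138.62 = 248158.88.
Divide by its size: 248158.88 / 4664 = 53.2073... → 53.21.

53.21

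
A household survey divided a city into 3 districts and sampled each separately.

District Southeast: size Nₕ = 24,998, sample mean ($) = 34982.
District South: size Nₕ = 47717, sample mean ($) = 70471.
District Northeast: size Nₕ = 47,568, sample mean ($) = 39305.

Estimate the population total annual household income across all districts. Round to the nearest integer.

6106804983

Southeast: 24998·34982 = 874480036
South: 47717·70471 = 3362664707
Northeast: 47568·39305 = 1869660240
τ̂ = Σ Nₕx̄ₕ = 6106804983.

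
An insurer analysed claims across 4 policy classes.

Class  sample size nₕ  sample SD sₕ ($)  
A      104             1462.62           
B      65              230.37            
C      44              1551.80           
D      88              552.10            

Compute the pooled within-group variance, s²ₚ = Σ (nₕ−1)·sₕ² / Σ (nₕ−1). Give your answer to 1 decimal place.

1191267.5

Degrees of freedom: 103 + 64 + 43 + 87 = 297.
Σ(nₕ−1)sₕ² = 103·2139257.2644 + 64·53070.3369 + 43·2408083.24 + 87·304814.41 = 353806432.7848.
s²ₚ = 353806432.7848 / 297 = 1191267.450... → 1191267.5.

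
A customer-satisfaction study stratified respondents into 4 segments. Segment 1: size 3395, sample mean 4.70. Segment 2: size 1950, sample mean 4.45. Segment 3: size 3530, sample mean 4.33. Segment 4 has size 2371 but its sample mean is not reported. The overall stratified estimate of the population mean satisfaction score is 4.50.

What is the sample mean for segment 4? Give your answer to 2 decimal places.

N = 3395 + 1950 + 3530 + 2371 = 11246.
Overall total = μ·N = 4.50·11246 = 50607.
Subtract the known strata: 3395·4.70 + 1950·4.45 + 3530·4.33 = 39918.9.
Remaining total for segment 4: 50607 − 39918.9 = 10688.1.
Divide by its size: 10688.1 / 2371 = 4.5078... → 4.51.

4.51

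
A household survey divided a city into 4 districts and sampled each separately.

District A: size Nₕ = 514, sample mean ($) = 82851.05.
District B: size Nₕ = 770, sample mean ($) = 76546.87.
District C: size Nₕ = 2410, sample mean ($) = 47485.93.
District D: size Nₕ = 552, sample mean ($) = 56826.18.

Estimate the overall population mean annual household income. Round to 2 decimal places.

58251.45

N = 514 + 770 + 2410 + 552 = 4246.
Weight each subgroup mean by Nₕ/N and sum.
Σ Nₕx̄ₕ = 514·82851.05 + 770·76546.87 + 2410·47485.93 + 552·56826.18 = 42585439.7 + 58941089.9 + 114441091.3 + 31368051.36 = 247335672.26.
Divide by N: 247335672.26 / 4246 = 58251.4537... → 58251.45.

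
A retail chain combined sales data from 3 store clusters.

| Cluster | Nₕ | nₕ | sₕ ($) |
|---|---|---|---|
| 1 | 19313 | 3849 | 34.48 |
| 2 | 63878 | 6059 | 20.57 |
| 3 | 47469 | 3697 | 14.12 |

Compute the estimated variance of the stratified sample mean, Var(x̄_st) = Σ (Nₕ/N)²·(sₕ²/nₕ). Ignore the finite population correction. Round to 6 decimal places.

0.030557

N = 130660; Wₕ = Nₕ/N.
cluster 1: (19313/130660)²·34.48²/3849 = 0.006748399
cluster 2: (63878/130660)²·20.57²/6059 = 0.016691099
cluster 3: (47469/130660)²·14.12²/3697 = 0.007117948
Sum = 0.030557447 → 0.030557.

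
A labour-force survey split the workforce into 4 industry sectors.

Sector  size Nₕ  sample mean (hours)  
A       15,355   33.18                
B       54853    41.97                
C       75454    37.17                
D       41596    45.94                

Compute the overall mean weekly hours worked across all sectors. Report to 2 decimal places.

x̄_st = (Σ Nₕx̄ₕ) / (Σ Nₕ) = (15355·33.18 + 54853·41.97 + 75454·37.17 + 41596·45.94) / 187258
= 7527204.73 / 187258 = 40.1970... → 40.20.

40.20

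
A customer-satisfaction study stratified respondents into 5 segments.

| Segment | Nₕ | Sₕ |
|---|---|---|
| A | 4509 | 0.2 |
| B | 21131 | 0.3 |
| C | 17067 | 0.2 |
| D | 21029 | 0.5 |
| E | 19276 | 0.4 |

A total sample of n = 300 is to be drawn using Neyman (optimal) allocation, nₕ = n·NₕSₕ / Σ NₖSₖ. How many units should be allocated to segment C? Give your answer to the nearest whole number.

35

Σ NₕSₕ = 4509·0.2 + 21131·0.3 + 17067·0.2 + 21029·0.5 + 19276·0.4 = 28879.4.
Share for C: 3413.4/28879.4 = 0.11819.
n_C = 300 × 0.11819 = 35.458... → 35.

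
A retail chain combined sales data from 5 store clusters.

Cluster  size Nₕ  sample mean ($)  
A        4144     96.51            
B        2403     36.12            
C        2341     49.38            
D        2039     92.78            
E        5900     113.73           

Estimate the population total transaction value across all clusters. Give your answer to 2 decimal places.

A: 4144·96.51 = 399937.44
B: 2403·36.12 = 86796.36
C: 2341·49.38 = 115598.58
D: 2039·92.78 = 189178.42
E: 5900·113.73 = 671007
τ̂ = Σ Nₕx̄ₕ = 1462517.80.

1462517.80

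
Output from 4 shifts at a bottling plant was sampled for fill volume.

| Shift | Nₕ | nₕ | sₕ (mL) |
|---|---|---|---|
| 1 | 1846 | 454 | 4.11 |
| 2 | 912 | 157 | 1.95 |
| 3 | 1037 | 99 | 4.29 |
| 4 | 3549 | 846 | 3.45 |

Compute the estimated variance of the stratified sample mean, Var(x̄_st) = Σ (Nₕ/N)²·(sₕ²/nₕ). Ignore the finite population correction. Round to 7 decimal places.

0.0097165

N = 7344; Wₕ = Nₕ/N.
shift 1: (1846/7344)²·4.11²/454 = 0.0023508550
shift 2: (912/7344)²·1.95²/157 = 0.0003735028
shift 3: (1037/7344)²·4.29²/99 = 0.0037065645
shift 4: (3549/7344)²·3.45²/846 = 0.0032855985
Sum = 0.0097165209 → 0.0097165.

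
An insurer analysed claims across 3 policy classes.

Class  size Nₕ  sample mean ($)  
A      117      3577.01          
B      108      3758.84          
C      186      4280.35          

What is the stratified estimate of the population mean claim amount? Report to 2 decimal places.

3943.09

x̄_st = (Σ Nₕx̄ₕ) / (Σ Nₕ) = (117·3577.01 + 108·3758.84 + 186·4280.35) / 411
= 1620609.99 / 411 = 3943.09 → 3943.09.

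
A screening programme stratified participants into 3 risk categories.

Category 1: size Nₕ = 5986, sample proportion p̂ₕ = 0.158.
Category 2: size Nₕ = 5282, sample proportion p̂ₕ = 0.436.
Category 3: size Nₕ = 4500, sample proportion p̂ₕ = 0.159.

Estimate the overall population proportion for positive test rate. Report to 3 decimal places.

Wₕ = Nₕ/N with N = 15768: 0.3796, 0.3350, 0.2854.
p̂_st = 0.3796·0.158 + 0.3350·0.436 + 0.2854·0.159 ≈ 0.25141... → 0.251.

0.251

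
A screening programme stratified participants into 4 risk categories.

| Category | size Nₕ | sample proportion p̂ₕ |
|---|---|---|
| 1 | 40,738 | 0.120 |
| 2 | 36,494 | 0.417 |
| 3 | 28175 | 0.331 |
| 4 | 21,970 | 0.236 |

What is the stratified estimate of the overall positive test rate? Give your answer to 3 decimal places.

Wₕ = Nₕ/N with N = 127377: 0.3198, 0.2865, 0.2212, 0.1725.
p̂_st = 0.3198·0.120 + 0.2865·0.417 + 0.2212·0.331 + 0.1725·0.236 ≈ 0.27177... → 0.272.

0.272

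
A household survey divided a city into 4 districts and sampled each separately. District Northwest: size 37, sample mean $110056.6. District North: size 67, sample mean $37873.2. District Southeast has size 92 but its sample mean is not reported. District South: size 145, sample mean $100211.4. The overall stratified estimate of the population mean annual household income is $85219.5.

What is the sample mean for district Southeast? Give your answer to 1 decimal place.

86082.6

Σ Nₕx̄ₕ = N·μ, so 92·x̄_Southeast = 341·85219.5 − (37·110056.6 + 67·37873.2 + 145·100211.4).
= 29059849.5 − 21140251.6 = 7919597.9.
x̄_Southeast = 7919597.9 / 92 = 86082.586... → 86082.6.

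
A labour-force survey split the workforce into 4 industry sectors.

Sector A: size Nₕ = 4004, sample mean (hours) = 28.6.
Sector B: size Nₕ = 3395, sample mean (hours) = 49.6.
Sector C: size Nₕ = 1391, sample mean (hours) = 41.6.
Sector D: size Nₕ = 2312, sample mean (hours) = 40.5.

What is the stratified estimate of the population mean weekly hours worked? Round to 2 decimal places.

N = 11102; weights Wₕ = Nₕ/N = (0.3607, 0.3058, 0.1253, 0.2083).
x̄_st = Σ Wₕ·x̄ₕ = 0.3607·28.6 + 0.3058·49.6 + 0.1253·41.6 + 0.2083·40.5 ≈ 39.1288...
→ 39.13.

39.13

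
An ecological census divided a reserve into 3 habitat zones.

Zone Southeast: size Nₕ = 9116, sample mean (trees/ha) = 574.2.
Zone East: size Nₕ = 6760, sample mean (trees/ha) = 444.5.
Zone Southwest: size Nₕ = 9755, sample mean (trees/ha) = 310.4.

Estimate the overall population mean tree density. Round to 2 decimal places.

N = 25631; weights Wₕ = Nₕ/N = (0.3557, 0.2637, 0.3806).
x̄_st = Σ Wₕ·x̄ₕ = 0.3557·574.2 + 0.2637·444.5 + 0.3806·310.4 ≈ 439.5919...
→ 439.59.

439.59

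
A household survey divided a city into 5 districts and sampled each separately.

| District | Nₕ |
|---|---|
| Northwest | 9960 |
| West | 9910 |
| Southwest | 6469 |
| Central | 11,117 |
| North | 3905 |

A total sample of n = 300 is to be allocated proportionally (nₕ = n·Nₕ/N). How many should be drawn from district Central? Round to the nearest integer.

81

Share of district Central = 11117/41361 = 0.26878.
Allocate 300 × 0.26878 = 80.634... → 81.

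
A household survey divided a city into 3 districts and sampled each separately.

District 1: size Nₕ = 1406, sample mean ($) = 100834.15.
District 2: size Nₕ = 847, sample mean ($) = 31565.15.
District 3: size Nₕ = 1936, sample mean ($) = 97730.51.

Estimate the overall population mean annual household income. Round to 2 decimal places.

N = 1406 + 847 + 1936 = 4189.
The stratified mean weights each stratum mean by its population share Nₕ/N.
Σ Nₕx̄ₕ = 1406·100834.15 + 847·31565.15 + 1936·97730.51 = 141772814.9 + 26735682.05 + 189206267.36 = 357714764.31.
Divide by N: 357714764.31 / 4189 = 85393.8325... → 85393.83.

85393.83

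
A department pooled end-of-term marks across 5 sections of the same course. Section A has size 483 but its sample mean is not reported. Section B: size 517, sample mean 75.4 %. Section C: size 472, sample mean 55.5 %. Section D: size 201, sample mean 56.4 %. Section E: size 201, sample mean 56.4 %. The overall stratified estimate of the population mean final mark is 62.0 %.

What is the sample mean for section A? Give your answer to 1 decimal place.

N = 483 + 517 + 472 + 201 + 201 = 1874.
Overall total = μ·N = 62.0·1874 = 116188.
Subtract the known strata: 517·75.4 + 472·55.5 + 201·56.4 + 201·56.4 = 87850.6.
Remaining total for section A: 116188 − 87850.6 = 28337.4.
Divide by its size: 28337.4 / 483 = 58.670... → 58.7.

58.7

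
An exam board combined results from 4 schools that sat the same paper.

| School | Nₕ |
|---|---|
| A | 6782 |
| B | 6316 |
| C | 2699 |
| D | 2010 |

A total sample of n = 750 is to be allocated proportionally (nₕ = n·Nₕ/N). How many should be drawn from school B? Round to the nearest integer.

266

Share of school B = 6316/17807 = 0.35469.
Allocate 750 × 0.35469 = 266.019... → 266.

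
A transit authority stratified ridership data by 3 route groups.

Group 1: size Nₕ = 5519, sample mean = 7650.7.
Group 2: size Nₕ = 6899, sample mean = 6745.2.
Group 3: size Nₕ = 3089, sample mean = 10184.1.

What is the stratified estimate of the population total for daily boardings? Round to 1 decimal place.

1: 5519·7650.7 = 42224213.3
2: 6899·6745.2 = 46535134.8
3: 3089·10184.1 = 31458684.9
τ̂ = Σ Nₕx̄ₕ = 120218033.0.

120218033.0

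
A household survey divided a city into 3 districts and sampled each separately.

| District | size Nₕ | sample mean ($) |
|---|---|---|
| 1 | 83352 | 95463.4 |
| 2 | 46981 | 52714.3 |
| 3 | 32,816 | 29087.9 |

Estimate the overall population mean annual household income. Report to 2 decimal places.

69802.35

N = 163149; weights Wₕ = Nₕ/N = (0.5109, 0.2880, 0.2011).
x̄_st = Σ Wₕ·x̄ₕ = 0.5109·95463.4 + 0.2880·52714.3 + 0.2011·29087.9 ≈ 69802.3547...
→ 69802.35.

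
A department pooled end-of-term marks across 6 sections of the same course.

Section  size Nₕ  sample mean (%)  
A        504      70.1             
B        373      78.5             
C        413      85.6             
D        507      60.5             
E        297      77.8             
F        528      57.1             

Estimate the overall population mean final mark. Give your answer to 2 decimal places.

N = 504 + 373 + 413 + 507 + 297 + 528 = 2622.
Weight each subgroup mean by Nₕ/N and sum.
Σ Nₕx̄ₕ = 504·70.1 + 373·78.5 + 413·85.6 + 507·60.5 + 297·77.8 + 528·57.1 = 35330.4 + 29280.5 + 35352.8 + 30673.5 + 23106.6 + 30148.8 = 183892.6.
Divide by N: 183892.6 / 2622 = 70.1345... → 70.13.

70.13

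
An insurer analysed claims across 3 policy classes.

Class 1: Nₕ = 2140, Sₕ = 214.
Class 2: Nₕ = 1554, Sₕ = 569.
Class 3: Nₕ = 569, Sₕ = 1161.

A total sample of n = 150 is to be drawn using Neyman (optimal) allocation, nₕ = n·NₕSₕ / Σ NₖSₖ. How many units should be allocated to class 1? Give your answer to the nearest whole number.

34

1: NₕSₕ = 2140·214 = 457960
2: NₕSₕ = 1554·569 = 884226
3: NₕSₕ = 569·1161 = 660609
Σ NₕSₕ = 2002795.
n_1 = 150·457960/2002795 = 34.299... → 34.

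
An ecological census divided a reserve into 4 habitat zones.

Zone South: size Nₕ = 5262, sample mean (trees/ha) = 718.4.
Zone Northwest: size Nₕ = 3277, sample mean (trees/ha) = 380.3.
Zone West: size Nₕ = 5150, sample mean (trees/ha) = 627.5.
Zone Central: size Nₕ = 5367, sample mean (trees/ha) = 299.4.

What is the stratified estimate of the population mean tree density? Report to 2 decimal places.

N = 19056; weights Wₕ = Nₕ/N = (0.2761, 0.1720, 0.2703, 0.2816).
x̄_st = Σ Wₕ·x̄ₕ = 0.2761·718.4 + 0.1720·380.3 + 0.2703·627.5 + 0.2816·299.4 ≈ 517.6831...
→ 517.68.

517.68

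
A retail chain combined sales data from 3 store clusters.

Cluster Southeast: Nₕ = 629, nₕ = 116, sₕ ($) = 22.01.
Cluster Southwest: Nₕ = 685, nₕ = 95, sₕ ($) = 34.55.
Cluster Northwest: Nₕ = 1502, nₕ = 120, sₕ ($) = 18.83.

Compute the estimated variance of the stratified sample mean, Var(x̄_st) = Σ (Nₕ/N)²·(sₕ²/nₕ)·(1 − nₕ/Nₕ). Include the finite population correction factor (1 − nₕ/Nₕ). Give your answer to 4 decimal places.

1.5838

N = 2816; Wₕ = Nₕ/N.
cluster Southeast: (629/2816)²·22.01²/116·(1 − 116/629) = 0.1699358
cluster Southwest: (685/2816)²·34.55²/95·(1 − 95/685) = 0.6403977
cluster Northwest: (1502/2816)²·18.83²/120·(1 − 120/1502) = 0.7734497
Sum = 1.5837832 → 1.5838.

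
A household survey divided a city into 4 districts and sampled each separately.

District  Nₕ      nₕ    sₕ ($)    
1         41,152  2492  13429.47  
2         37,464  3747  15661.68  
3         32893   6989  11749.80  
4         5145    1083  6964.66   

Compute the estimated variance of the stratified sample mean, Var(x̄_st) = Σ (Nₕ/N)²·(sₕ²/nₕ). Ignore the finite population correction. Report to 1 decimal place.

N = 116654; Wₕ = Nₕ/N.
district 1: (41152/116654)²·13429.47²/2492 = 9006.4228
district 2: (37464/116654)²·15661.68²/3747 = 6751.8381
district 3: (32893/116654)²·11749.80²/6989 = 1570.5567
district 4: (5145/116654)²·6964.66²/1083 = 87.1250
Sum = 17415.9426 → 17415.9.

17415.9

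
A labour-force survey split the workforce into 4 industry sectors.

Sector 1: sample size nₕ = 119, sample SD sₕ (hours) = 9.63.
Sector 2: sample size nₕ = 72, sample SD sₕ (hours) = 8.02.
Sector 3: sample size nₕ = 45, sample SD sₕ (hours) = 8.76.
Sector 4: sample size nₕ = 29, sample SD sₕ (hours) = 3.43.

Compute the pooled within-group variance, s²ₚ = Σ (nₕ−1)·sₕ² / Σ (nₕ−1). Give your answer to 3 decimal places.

Degrees of freedom: 118 + 71 + 44 + 28 = 261.
Σ(nₕ−1)sₕ² = 118·92.7369 + 71·64.3204 + 44·76.7376 + 28·11.7649 = 19215.5742.
s²ₚ = 19215.5742 / 261 = 73.62289... → 73.623.

73.623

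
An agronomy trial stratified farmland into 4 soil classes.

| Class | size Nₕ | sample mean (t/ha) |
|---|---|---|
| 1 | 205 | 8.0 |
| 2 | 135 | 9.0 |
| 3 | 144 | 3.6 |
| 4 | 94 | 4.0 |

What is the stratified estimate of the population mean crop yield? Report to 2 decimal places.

6.49

x̄_st = (Σ Nₕx̄ₕ) / (Σ Nₕ) = (205·8.0 + 135·9.0 + 144·3.6 + 94·4.0) / 578
= 3749.4 / 578 = 6.4869... → 6.49.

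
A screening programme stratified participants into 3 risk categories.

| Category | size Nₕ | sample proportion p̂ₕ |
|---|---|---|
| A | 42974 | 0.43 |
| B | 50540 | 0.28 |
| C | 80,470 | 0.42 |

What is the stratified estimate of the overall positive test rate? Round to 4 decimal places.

0.3818

N = 42974 + 50540 + 80470 = 173984.
Overall proportion = Σ (Nₕ/N)·p̂ₕ.
Σ Nₕp̂ₕ = 18478.82 + 14151.2 + 33797.4 = 66427.42.
66427.42 / 173984 = 0.381802... → 0.3818.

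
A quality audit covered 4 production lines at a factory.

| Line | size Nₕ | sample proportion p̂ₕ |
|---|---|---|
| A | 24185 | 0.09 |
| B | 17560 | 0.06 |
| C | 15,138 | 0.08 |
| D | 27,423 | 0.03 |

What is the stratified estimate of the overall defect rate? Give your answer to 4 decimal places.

Wₕ = Nₕ/N with N = 84306: 0.2869, 0.2083, 0.1796, 0.3253.
p̂_st = 0.2869·0.09 + 0.2083·0.06 + 0.1796·0.08 + 0.3253·0.03 ≈ 0.062439... → 0.0624.

0.0624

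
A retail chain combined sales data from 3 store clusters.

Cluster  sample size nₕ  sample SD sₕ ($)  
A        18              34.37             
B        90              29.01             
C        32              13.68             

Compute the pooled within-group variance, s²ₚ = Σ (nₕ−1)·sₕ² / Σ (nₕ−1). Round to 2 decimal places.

735.65

Degrees of freedom: 17 + 89 + 31 = 137.
Σ(nₕ−1)sₕ² = 17·1181.2969 + 89·841.5801 + 31·187.1424 = 100784.0906.
s²ₚ = 100784.0906 / 137 = 735.6503... → 735.65.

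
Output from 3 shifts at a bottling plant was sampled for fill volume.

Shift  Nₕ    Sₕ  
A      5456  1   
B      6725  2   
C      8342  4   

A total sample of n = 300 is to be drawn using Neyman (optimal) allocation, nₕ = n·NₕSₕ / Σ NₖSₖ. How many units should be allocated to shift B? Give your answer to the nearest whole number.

77

Σ NₕSₕ = 5456·1 + 6725·2 + 8342·4 = 52274.
Share for B: 13450/52274 = 0.25730.
n_B = 300 × 0.25730 = 77.189... → 77.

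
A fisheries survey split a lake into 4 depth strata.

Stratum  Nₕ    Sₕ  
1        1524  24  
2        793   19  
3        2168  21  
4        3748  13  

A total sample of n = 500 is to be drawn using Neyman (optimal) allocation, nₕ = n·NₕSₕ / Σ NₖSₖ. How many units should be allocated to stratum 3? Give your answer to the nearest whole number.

Σ NₕSₕ = 1524·24 + 793·19 + 2168·21 + 3748·13 = 145895.
Share for 3: 45528/145895 = 0.31206.
n_3 = 500 × 0.31206 = 156.030... → 156.

156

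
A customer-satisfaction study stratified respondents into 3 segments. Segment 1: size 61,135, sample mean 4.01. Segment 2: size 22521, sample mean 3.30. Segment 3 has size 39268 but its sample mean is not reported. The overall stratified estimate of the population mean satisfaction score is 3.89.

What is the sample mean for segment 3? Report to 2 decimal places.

Σ Nₕx̄ₕ = N·μ, so 39268·x̄_3 = 122924·3.89 − (61135·4.01 + 22521·3.30).
= 478174.36 − 319470.65 = 158703.71.
x̄_3 = 158703.71 / 39268 = 4.0416... → 4.04.

4.04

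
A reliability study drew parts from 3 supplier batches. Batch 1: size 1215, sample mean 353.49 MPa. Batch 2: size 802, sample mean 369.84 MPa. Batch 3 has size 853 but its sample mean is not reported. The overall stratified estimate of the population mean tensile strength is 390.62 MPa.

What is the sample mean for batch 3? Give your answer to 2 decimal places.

463.04

N = 1215 + 802 + 853 = 2870.
Overall total = μ·N = 390.62·2870 = 1121079.4.
Subtract the known strata: 1215·353.49 + 802·369.84 = 726102.03.
Remaining total for batch 3: 1121079.4 − 726102.03 = 394977.37.
Divide by its size: 394977.37 / 853 = 463.0450... → 463.04.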